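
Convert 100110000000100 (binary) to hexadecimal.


Group into 4-bit nibbles: 0100110000000100
  0100 = 4
  1100 = C
  0000 = 0
  0100 = 4
= 0x4C04


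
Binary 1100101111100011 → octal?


Group into 3-bit groups: 001100101111100011
  001 = 1
  100 = 4
  101 = 5
  111 = 7
  100 = 4
  011 = 3
= 0o145743


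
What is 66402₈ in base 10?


Positional values:
Position 0: 2 × 8^0 = 2
Position 1: 0 × 8^1 = 0
Position 2: 4 × 8^2 = 256
Position 3: 6 × 8^3 = 3072
Position 4: 6 × 8^4 = 24576
Sum = 2 + 0 + 256 + 3072 + 24576
= 27906


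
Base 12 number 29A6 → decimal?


Positional values (base 12):
  6 × 12^0 = 6 × 1 = 6
  A × 12^1 = 10 × 12 = 120
  9 × 12^2 = 9 × 144 = 1296
  2 × 12^3 = 2 × 1728 = 3456
Sum = 6 + 120 + 1296 + 3456
= 4878


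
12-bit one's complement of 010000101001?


Original: 010000101001
Invert all bits:
  bit 0: 0 → 1
  bit 1: 1 → 0
  bit 2: 0 → 1
  bit 3: 0 → 1
  bit 4: 0 → 1
  bit 5: 0 → 1
  bit 6: 1 → 0
  bit 7: 0 → 1
  bit 8: 1 → 0
  bit 9: 0 → 1
  bit 10: 0 → 1
  bit 11: 1 → 0
= 101111010110


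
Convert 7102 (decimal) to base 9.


Divide by 9 repeatedly:
7102 ÷ 9 = 789 remainder 1
789 ÷ 9 = 87 remainder 6
87 ÷ 9 = 9 remainder 6
9 ÷ 9 = 1 remainder 0
1 ÷ 9 = 0 remainder 1
Reading remainders bottom-up:
= 10661


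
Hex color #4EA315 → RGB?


Hex: #4EA315
R = 4E₁₆ = 78
G = A3₁₆ = 163
B = 15₁₆ = 21
= RGB(78, 163, 21)


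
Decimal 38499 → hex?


Divide by 16 repeatedly:
38499 ÷ 16 = 2406 remainder 3 (3)
2406 ÷ 16 = 150 remainder 6 (6)
150 ÷ 16 = 9 remainder 6 (6)
9 ÷ 16 = 0 remainder 9 (9)
Reading remainders bottom-up:
= 0x9663


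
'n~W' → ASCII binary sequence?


String: 'n~W'  (3 characters)
Per-character ASCII lookup:
  'n': lowercase starts at 97: 'n' = 97 + 13 = 110 → 1101110
  '~': special character: '~' = 126 → 1111110
  'W': uppercase starts at 65: 'W' = 65 + 22 = 87 → 1010111
= 1101110 1111110 1010111


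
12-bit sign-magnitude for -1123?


Sign bit: 1 (negative)
Magnitude: 1123 = 10001100011
= 110001100011


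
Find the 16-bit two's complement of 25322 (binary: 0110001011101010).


Original: 0110001011101010
Step 1 - Invert all bits: 1001110100010101
Step 2 - Add 1: 1001110100010101 + 1
= 1001110100010110 (represents -25322)


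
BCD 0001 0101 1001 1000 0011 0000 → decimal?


Each 4-bit group → digit:
  0001 → 1
  0101 → 5
  1001 → 9
  1000 → 8
  0011 → 3
  0000 → 0
= 159830


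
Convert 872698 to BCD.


Each digit → 4-bit binary:
  8 → 1000
  7 → 0111
  2 → 0010
  6 → 0110
  9 → 1001
  8 → 1000
= 1000 0111 0010 0110 1001 1000


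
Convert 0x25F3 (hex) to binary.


Each hex digit → 4 binary bits:
  2 = 0010
  5 = 0101
  F = 1111
  3 = 0011
Concatenate: 0010 0101 1111 0011
= 0010010111110011


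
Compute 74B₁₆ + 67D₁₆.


Align and add column by column (LSB to MSB, each column mod 16 with carry):
  074B
+ 067D
  ----
  col 0: B(11) + D(13) + 0 (carry in) = 24 → 8(8), carry out 1
  col 1: 4(4) + 7(7) + 1 (carry in) = 12 → C(12), carry out 0
  col 2: 7(7) + 6(6) + 0 (carry in) = 13 → D(13), carry out 0
  col 3: 0(0) + 0(0) + 0 (carry in) = 0 → 0(0), carry out 0
Reading digits MSB→LSB: 0DC8
Strip leading zeros: DC8
= 0xDC8


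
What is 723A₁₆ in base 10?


Positional values:
Position 0: A × 16^0 = 10 × 1 = 10
Position 1: 3 × 16^1 = 3 × 16 = 48
Position 2: 2 × 16^2 = 2 × 256 = 512
Position 3: 7 × 16^3 = 7 × 4096 = 28672
Sum = 10 + 48 + 512 + 28672
= 29242


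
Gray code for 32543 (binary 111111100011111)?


Binary: 111111100011111
Gray code: G = B XOR (B >> 1)
B >> 1 = 011111110001111
111111100011111 XOR 011111110001111:
  1 XOR 0 = 1
  1 XOR 1 = 0
  1 XOR 1 = 0
  1 XOR 1 = 0
  1 XOR 1 = 0
  1 XOR 1 = 0
  1 XOR 1 = 0
  0 XOR 1 = 1
  0 XOR 0 = 0
  0 XOR 0 = 0
  1 XOR 0 = 1
  1 XOR 1 = 0
  1 XOR 1 = 0
  1 XOR 1 = 0
  1 XOR 1 = 0
= 100000010010000


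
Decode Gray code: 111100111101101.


Gray code: 111100111101101
MSB stays the same: 1
Each subsequent bit = prev_binary XOR current_gray:
  B[1] = 1 XOR 1 = 0
  B[2] = 0 XOR 1 = 1
  B[3] = 1 XOR 1 = 0
  B[4] = 0 XOR 0 = 0
  B[5] = 0 XOR 0 = 0
  B[6] = 0 XOR 1 = 1
  B[7] = 1 XOR 1 = 0
  B[8] = 0 XOR 1 = 1
  B[9] = 1 XOR 1 = 0
  B[10] = 0 XOR 0 = 0
  B[11] = 0 XOR 1 = 1
  B[12] = 1 XOR 1 = 0
  B[13] = 0 XOR 0 = 0
  B[14] = 0 XOR 1 = 1
= 101000101001001 (20809 decimal)


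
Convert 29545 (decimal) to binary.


Divide by 2 repeatedly:
29545 ÷ 2 = 14772 remainder 1
14772 ÷ 2 = 7386 remainder 0
7386 ÷ 2 = 3693 remainder 0
3693 ÷ 2 = 1846 remainder 1
1846 ÷ 2 = 923 remainder 0
923 ÷ 2 = 461 remainder 1
461 ÷ 2 = 230 remainder 1
230 ÷ 2 = 115 remainder 0
115 ÷ 2 = 57 remainder 1
57 ÷ 2 = 28 remainder 1
28 ÷ 2 = 14 remainder 0
14 ÷ 2 = 7 remainder 0
7 ÷ 2 = 3 remainder 1
3 ÷ 2 = 1 remainder 1
1 ÷ 2 = 0 remainder 1
Reading remainders bottom-up:
= 111001101101001


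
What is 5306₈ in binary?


Each octal digit → 3 binary bits:
  5 = 101
  3 = 011
  0 = 000
  6 = 110
Concatenate: 101 011 000 110
= 101011000110


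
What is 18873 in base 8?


Divide by 8 repeatedly:
18873 ÷ 8 = 2359 remainder 1
2359 ÷ 8 = 294 remainder 7
294 ÷ 8 = 36 remainder 6
36 ÷ 8 = 4 remainder 4
4 ÷ 8 = 0 remainder 4
Reading remainders bottom-up:
= 0o44671


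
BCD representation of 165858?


Each digit → 4-bit binary:
  1 → 0001
  6 → 0110
  5 → 0101
  8 → 1000
  5 → 0101
  8 → 1000
= 0001 0110 0101 1000 0101 1000


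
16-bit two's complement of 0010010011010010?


Original: 0010010011010010
Step 1 - Invert all bits: 1101101100101101
Step 2 - Add 1: 1101101100101101 + 1
= 1101101100101110 (represents -9426)


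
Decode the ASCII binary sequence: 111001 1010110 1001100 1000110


Codes (binary): 111001 1010110 1001100 1000110
Per-code ASCII lookup:
  111001 = 57  (range 48-57: digits, 57 - 48 = 9) → '9'
  1010110 = 86  (range 65-90: uppercase, 86 - 65 = 21) → 'V'
  1001100 = 76  (range 65-90: uppercase, 76 - 65 = 11) → 'L'
  1000110 = 70  (range 65-90: uppercase, 70 - 65 = 5) → 'F'
= '9VLF'


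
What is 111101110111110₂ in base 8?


Group into 3-bit groups: 111101110111110
  111 = 7
  101 = 5
  110 = 6
  111 = 7
  110 = 6
= 0o75676


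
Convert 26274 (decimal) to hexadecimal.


Divide by 16 repeatedly:
26274 ÷ 16 = 1642 remainder 2 (2)
1642 ÷ 16 = 102 remainder 10 (A)
102 ÷ 16 = 6 remainder 6 (6)
6 ÷ 16 = 0 remainder 6 (6)
Reading remainders bottom-up:
= 0x66A2


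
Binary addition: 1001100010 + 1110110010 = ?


Align and add column by column (LSB to MSB, carry propagating):
  01001100010
+ 01110110010
  -----------
  col 0: 0 + 0 + 0 (carry in) = 0 → bit 0, carry out 0
  col 1: 1 + 1 + 0 (carry in) = 2 → bit 0, carry out 1
  col 2: 0 + 0 + 1 (carry in) = 1 → bit 1, carry out 0
  col 3: 0 + 0 + 0 (carry in) = 0 → bit 0, carry out 0
  col 4: 0 + 1 + 0 (carry in) = 1 → bit 1, carry out 0
  col 5: 1 + 1 + 0 (carry in) = 2 → bit 0, carry out 1
  col 6: 1 + 0 + 1 (carry in) = 2 → bit 0, carry out 1
  col 7: 0 + 1 + 1 (carry in) = 2 → bit 0, carry out 1
  col 8: 0 + 1 + 1 (carry in) = 2 → bit 0, carry out 1
  col 9: 1 + 1 + 1 (carry in) = 3 → bit 1, carry out 1
  col 10: 0 + 0 + 1 (carry in) = 1 → bit 1, carry out 0
Reading bits MSB→LSB: 11000010100
Strip leading zeros: 11000010100
= 11000010100


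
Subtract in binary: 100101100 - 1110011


Align and subtract column by column (LSB to MSB, borrowing when needed):
  100101100
- 001110011
  ---------
  col 0: (0 - 0 borrow-in) - 1 → borrow from next column: (0+2) - 1 = 1, borrow out 1
  col 1: (0 - 1 borrow-in) - 1 → borrow from next column: (-1+2) - 1 = 0, borrow out 1
  col 2: (1 - 1 borrow-in) - 0 → 0 - 0 = 0, borrow out 0
  col 3: (1 - 0 borrow-in) - 0 → 1 - 0 = 1, borrow out 0
  col 4: (0 - 0 borrow-in) - 1 → borrow from next column: (0+2) - 1 = 1, borrow out 1
  col 5: (1 - 1 borrow-in) - 1 → borrow from next column: (0+2) - 1 = 1, borrow out 1
  col 6: (0 - 1 borrow-in) - 1 → borrow from next column: (-1+2) - 1 = 0, borrow out 1
  col 7: (0 - 1 borrow-in) - 0 → borrow from next column: (-1+2) - 0 = 1, borrow out 1
  col 8: (1 - 1 borrow-in) - 0 → 0 - 0 = 0, borrow out 0
Reading bits MSB→LSB: 010111001
Strip leading zeros: 10111001
= 10111001


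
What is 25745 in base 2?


Divide by 2 repeatedly:
25745 ÷ 2 = 12872 remainder 1
12872 ÷ 2 = 6436 remainder 0
6436 ÷ 2 = 3218 remainder 0
3218 ÷ 2 = 1609 remainder 0
1609 ÷ 2 = 804 remainder 1
804 ÷ 2 = 402 remainder 0
402 ÷ 2 = 201 remainder 0
201 ÷ 2 = 100 remainder 1
100 ÷ 2 = 50 remainder 0
50 ÷ 2 = 25 remainder 0
25 ÷ 2 = 12 remainder 1
12 ÷ 2 = 6 remainder 0
6 ÷ 2 = 3 remainder 0
3 ÷ 2 = 1 remainder 1
1 ÷ 2 = 0 remainder 1
Reading remainders bottom-up:
= 110010010010001


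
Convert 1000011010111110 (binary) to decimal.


Positional values:
Bit 1: 1 × 2^1 = 2
Bit 2: 1 × 2^2 = 4
Bit 3: 1 × 2^3 = 8
Bit 4: 1 × 2^4 = 16
Bit 5: 1 × 2^5 = 32
Bit 7: 1 × 2^7 = 128
Bit 9: 1 × 2^9 = 512
Bit 10: 1 × 2^10 = 1024
Bit 15: 1 × 2^15 = 32768
Sum = 2 + 4 + 8 + 16 + 32 + 128 + 512 + 1024 + 32768
= 34494


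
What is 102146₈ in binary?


Each octal digit → 3 binary bits:
  1 = 001
  0 = 000
  2 = 010
  1 = 001
  4 = 100
  6 = 110
Concatenate: 001 000 010 001 100 110
= 001000010001100110


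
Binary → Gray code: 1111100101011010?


Binary: 1111100101011010
Gray code: G = B XOR (B >> 1)
B >> 1 = 0111110010101101
1111100101011010 XOR 0111110010101101:
  1 XOR 0 = 1
  1 XOR 1 = 0
  1 XOR 1 = 0
  1 XOR 1 = 0
  1 XOR 1 = 0
  0 XOR 1 = 1
  0 XOR 0 = 0
  1 XOR 0 = 1
  0 XOR 1 = 1
  1 XOR 0 = 1
  0 XOR 1 = 1
  1 XOR 0 = 1
  1 XOR 1 = 0
  0 XOR 1 = 1
  1 XOR 0 = 1
  0 XOR 1 = 1
= 1000010111110111


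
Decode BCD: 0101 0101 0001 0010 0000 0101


Each 4-bit group → digit:
  0101 → 5
  0101 → 5
  0001 → 1
  0010 → 2
  0000 → 0
  0101 → 5
= 551205


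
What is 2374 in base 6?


Divide by 6 repeatedly:
2374 ÷ 6 = 395 remainder 4
395 ÷ 6 = 65 remainder 5
65 ÷ 6 = 10 remainder 5
10 ÷ 6 = 1 remainder 4
1 ÷ 6 = 0 remainder 1
Reading remainders bottom-up:
= 14554


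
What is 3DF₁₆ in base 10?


Positional values:
Position 0: F × 16^0 = 15 × 1 = 15
Position 1: D × 16^1 = 13 × 16 = 208
Position 2: 3 × 16^2 = 3 × 256 = 768
Sum = 15 + 208 + 768
= 991


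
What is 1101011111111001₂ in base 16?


Group into 4-bit nibbles: 1101011111111001
  1101 = D
  0111 = 7
  1111 = F
  1001 = 9
= 0xD7F9


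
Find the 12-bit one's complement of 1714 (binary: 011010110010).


Original: 011010110010
Invert all bits:
  bit 0: 0 → 1
  bit 1: 1 → 0
  bit 2: 1 → 0
  bit 3: 0 → 1
  bit 4: 1 → 0
  bit 5: 0 → 1
  bit 6: 1 → 0
  bit 7: 1 → 0
  bit 8: 0 → 1
  bit 9: 0 → 1
  bit 10: 1 → 0
  bit 11: 0 → 1
= 100101001101


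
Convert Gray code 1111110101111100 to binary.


Gray code: 1111110101111100
MSB stays the same: 1
Each subsequent bit = prev_binary XOR current_gray:
  B[1] = 1 XOR 1 = 0
  B[2] = 0 XOR 1 = 1
  B[3] = 1 XOR 1 = 0
  B[4] = 0 XOR 1 = 1
  B[5] = 1 XOR 1 = 0
  B[6] = 0 XOR 0 = 0
  B[7] = 0 XOR 1 = 1
  B[8] = 1 XOR 0 = 1
  B[9] = 1 XOR 1 = 0
  B[10] = 0 XOR 1 = 1
  B[11] = 1 XOR 1 = 0
  B[12] = 0 XOR 1 = 1
  B[13] = 1 XOR 1 = 0
  B[14] = 0 XOR 0 = 0
  B[15] = 0 XOR 0 = 0
= 1010100110101000 (43432 decimal)


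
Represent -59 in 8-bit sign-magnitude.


Sign bit: 1 (negative)
Magnitude: 59 = 0111011
= 10111011


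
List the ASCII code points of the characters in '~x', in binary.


String: '~x'  (2 characters)
Per-character ASCII lookup:
  '~': special character: '~' = 126 → 1111110
  'x': lowercase starts at 97: 'x' = 97 + 23 = 120 → 1111000
= 1111110 1111000


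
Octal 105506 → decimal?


Positional values:
Position 0: 6 × 8^0 = 6
Position 1: 0 × 8^1 = 0
Position 2: 5 × 8^2 = 320
Position 3: 5 × 8^3 = 2560
Position 4: 0 × 8^4 = 0
Position 5: 1 × 8^5 = 32768
Sum = 6 + 0 + 320 + 2560 + 0 + 32768
= 35654


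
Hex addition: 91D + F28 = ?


Align and add column by column (LSB to MSB, each column mod 16 with carry):
  091D
+ 0F28
  ----
  col 0: D(13) + 8(8) + 0 (carry in) = 21 → 5(5), carry out 1
  col 1: 1(1) + 2(2) + 1 (carry in) = 4 → 4(4), carry out 0
  col 2: 9(9) + F(15) + 0 (carry in) = 24 → 8(8), carry out 1
  col 3: 0(0) + 0(0) + 1 (carry in) = 1 → 1(1), carry out 0
Reading digits MSB→LSB: 1845
Strip leading zeros: 1845
= 0x1845


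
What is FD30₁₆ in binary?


Each hex digit → 4 binary bits:
  F = 1111
  D = 1101
  3 = 0011
  0 = 0000
Concatenate: 1111 1101 0011 0000
= 1111110100110000


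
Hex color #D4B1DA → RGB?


Hex: #D4B1DA
R = D4₁₆ = 212
G = B1₁₆ = 177
B = DA₁₆ = 218
= RGB(212, 177, 218)


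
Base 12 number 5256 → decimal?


Positional values (base 12):
  6 × 12^0 = 6 × 1 = 6
  5 × 12^1 = 5 × 12 = 60
  2 × 12^2 = 2 × 144 = 288
  5 × 12^3 = 5 × 1728 = 8640
Sum = 6 + 60 + 288 + 8640
= 8994


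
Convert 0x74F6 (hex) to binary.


Each hex digit → 4 binary bits:
  7 = 0111
  4 = 0100
  F = 1111
  6 = 0110
Concatenate: 0111 0100 1111 0110
= 0111010011110110


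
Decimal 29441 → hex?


Divide by 16 repeatedly:
29441 ÷ 16 = 1840 remainder 1 (1)
1840 ÷ 16 = 115 remainder 0 (0)
115 ÷ 16 = 7 remainder 3 (3)
7 ÷ 16 = 0 remainder 7 (7)
Reading remainders bottom-up:
= 0x7301


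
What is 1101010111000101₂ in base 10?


Positional values:
Bit 0: 1 × 2^0 = 1
Bit 2: 1 × 2^2 = 4
Bit 6: 1 × 2^6 = 64
Bit 7: 1 × 2^7 = 128
Bit 8: 1 × 2^8 = 256
Bit 10: 1 × 2^10 = 1024
Bit 12: 1 × 2^12 = 4096
Bit 14: 1 × 2^14 = 16384
Bit 15: 1 × 2^15 = 32768
Sum = 1 + 4 + 64 + 128 + 256 + 1024 + 4096 + 16384 + 32768
= 54725


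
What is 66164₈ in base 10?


Positional values:
Position 0: 4 × 8^0 = 4
Position 1: 6 × 8^1 = 48
Position 2: 1 × 8^2 = 64
Position 3: 6 × 8^3 = 3072
Position 4: 6 × 8^4 = 24576
Sum = 4 + 48 + 64 + 3072 + 24576
= 27764


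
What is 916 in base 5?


Divide by 5 repeatedly:
916 ÷ 5 = 183 remainder 1
183 ÷ 5 = 36 remainder 3
36 ÷ 5 = 7 remainder 1
7 ÷ 5 = 1 remainder 2
1 ÷ 5 = 0 remainder 1
Reading remainders bottom-up:
= 12131


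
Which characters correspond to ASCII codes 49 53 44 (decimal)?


Codes (decimal): 49 53 44
Per-code ASCII lookup:
  49  (range 48-57: digits, 49 - 48 = 1) → '1'
  53  (range 48-57: digits, 53 - 48 = 5) → '5'
  44  (special character) → ','
= '15,'


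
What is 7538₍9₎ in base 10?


Positional values (base 9):
  8 × 9^0 = 8 × 1 = 8
  3 × 9^1 = 3 × 9 = 27
  5 × 9^2 = 5 × 81 = 405
  7 × 9^3 = 7 × 729 = 5103
Sum = 8 + 27 + 405 + 5103
= 5543


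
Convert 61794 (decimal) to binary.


Divide by 2 repeatedly:
61794 ÷ 2 = 30897 remainder 0
30897 ÷ 2 = 15448 remainder 1
15448 ÷ 2 = 7724 remainder 0
7724 ÷ 2 = 3862 remainder 0
3862 ÷ 2 = 1931 remainder 0
1931 ÷ 2 = 965 remainder 1
965 ÷ 2 = 482 remainder 1
482 ÷ 2 = 241 remainder 0
241 ÷ 2 = 120 remainder 1
120 ÷ 2 = 60 remainder 0
60 ÷ 2 = 30 remainder 0
30 ÷ 2 = 15 remainder 0
15 ÷ 2 = 7 remainder 1
7 ÷ 2 = 3 remainder 1
3 ÷ 2 = 1 remainder 1
1 ÷ 2 = 0 remainder 1
Reading remainders bottom-up:
= 1111000101100010


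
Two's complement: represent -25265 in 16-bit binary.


Original: 0110001010110001
Step 1 - Invert all bits: 1001110101001110
Step 2 - Add 1: 1001110101001110 + 1
= 1001110101001111 (represents -25265)


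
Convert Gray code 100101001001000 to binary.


Gray code: 100101001001000
MSB stays the same: 1
Each subsequent bit = prev_binary XOR current_gray:
  B[1] = 1 XOR 0 = 1
  B[2] = 1 XOR 0 = 1
  B[3] = 1 XOR 1 = 0
  B[4] = 0 XOR 0 = 0
  B[5] = 0 XOR 1 = 1
  B[6] = 1 XOR 0 = 1
  B[7] = 1 XOR 0 = 1
  B[8] = 1 XOR 1 = 0
  B[9] = 0 XOR 0 = 0
  B[10] = 0 XOR 0 = 0
  B[11] = 0 XOR 1 = 1
  B[12] = 1 XOR 0 = 1
  B[13] = 1 XOR 0 = 1
  B[14] = 1 XOR 0 = 1
= 111001110001111 (29583 decimal)


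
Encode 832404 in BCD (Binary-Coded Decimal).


Each digit → 4-bit binary:
  8 → 1000
  3 → 0011
  2 → 0010
  4 → 0100
  0 → 0000
  4 → 0100
= 1000 0011 0010 0100 0000 0100


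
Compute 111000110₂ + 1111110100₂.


Align and add column by column (LSB to MSB, carry propagating):
  00111000110
+ 01111110100
  -----------
  col 0: 0 + 0 + 0 (carry in) = 0 → bit 0, carry out 0
  col 1: 1 + 0 + 0 (carry in) = 1 → bit 1, carry out 0
  col 2: 1 + 1 + 0 (carry in) = 2 → bit 0, carry out 1
  col 3: 0 + 0 + 1 (carry in) = 1 → bit 1, carry out 0
  col 4: 0 + 1 + 0 (carry in) = 1 → bit 1, carry out 0
  col 5: 0 + 1 + 0 (carry in) = 1 → bit 1, carry out 0
  col 6: 1 + 1 + 0 (carry in) = 2 → bit 0, carry out 1
  col 7: 1 + 1 + 1 (carry in) = 3 → bit 1, carry out 1
  col 8: 1 + 1 + 1 (carry in) = 3 → bit 1, carry out 1
  col 9: 0 + 1 + 1 (carry in) = 2 → bit 0, carry out 1
  col 10: 0 + 0 + 1 (carry in) = 1 → bit 1, carry out 0
Reading bits MSB→LSB: 10110111010
Strip leading zeros: 10110111010
= 10110111010


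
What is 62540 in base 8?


Divide by 8 repeatedly:
62540 ÷ 8 = 7817 remainder 4
7817 ÷ 8 = 977 remainder 1
977 ÷ 8 = 122 remainder 1
122 ÷ 8 = 15 remainder 2
15 ÷ 8 = 1 remainder 7
1 ÷ 8 = 0 remainder 1
Reading remainders bottom-up:
= 0o172114


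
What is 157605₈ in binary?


Each octal digit → 3 binary bits:
  1 = 001
  5 = 101
  7 = 111
  6 = 110
  0 = 000
  5 = 101
Concatenate: 001 101 111 110 000 101
= 001101111110000101


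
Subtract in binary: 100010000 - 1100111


Align and subtract column by column (LSB to MSB, borrowing when needed):
  100010000
- 001100111
  ---------
  col 0: (0 - 0 borrow-in) - 1 → borrow from next column: (0+2) - 1 = 1, borrow out 1
  col 1: (0 - 1 borrow-in) - 1 → borrow from next column: (-1+2) - 1 = 0, borrow out 1
  col 2: (0 - 1 borrow-in) - 1 → borrow from next column: (-1+2) - 1 = 0, borrow out 1
  col 3: (0 - 1 borrow-in) - 0 → borrow from next column: (-1+2) - 0 = 1, borrow out 1
  col 4: (1 - 1 borrow-in) - 0 → 0 - 0 = 0, borrow out 0
  col 5: (0 - 0 borrow-in) - 1 → borrow from next column: (0+2) - 1 = 1, borrow out 1
  col 6: (0 - 1 borrow-in) - 1 → borrow from next column: (-1+2) - 1 = 0, borrow out 1
  col 7: (0 - 1 borrow-in) - 0 → borrow from next column: (-1+2) - 0 = 1, borrow out 1
  col 8: (1 - 1 borrow-in) - 0 → 0 - 0 = 0, borrow out 0
Reading bits MSB→LSB: 010101001
Strip leading zeros: 10101001
= 10101001


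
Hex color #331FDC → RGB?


Hex: #331FDC
R = 33₁₆ = 51
G = 1F₁₆ = 31
B = DC₁₆ = 220
= RGB(51, 31, 220)


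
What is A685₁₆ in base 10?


Positional values:
Position 0: 5 × 16^0 = 5 × 1 = 5
Position 1: 8 × 16^1 = 8 × 16 = 128
Position 2: 6 × 16^2 = 6 × 256 = 1536
Position 3: A × 16^3 = 10 × 4096 = 40960
Sum = 5 + 128 + 1536 + 40960
= 42629


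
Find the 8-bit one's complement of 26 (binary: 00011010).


Original: 00011010
Invert all bits:
  bit 0: 0 → 1
  bit 1: 0 → 1
  bit 2: 0 → 1
  bit 3: 1 → 0
  bit 4: 1 → 0
  bit 5: 0 → 1
  bit 6: 1 → 0
  bit 7: 0 → 1
= 11100101


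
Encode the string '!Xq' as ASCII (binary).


String: '!Xq'  (3 characters)
Per-character ASCII lookup:
  '!': special character: '!' = 33 → 100001
  'X': uppercase starts at 65: 'X' = 65 + 23 = 88 → 1011000
  'q': lowercase starts at 97: 'q' = 97 + 16 = 113 → 1110001
= 100001 1011000 1110001


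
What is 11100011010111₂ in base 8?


Group into 3-bit groups: 011100011010111
  011 = 3
  100 = 4
  011 = 3
  010 = 2
  111 = 7
= 0o34327


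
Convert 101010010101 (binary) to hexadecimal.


Group into 4-bit nibbles: 101010010101
  1010 = A
  1001 = 9
  0101 = 5
= 0xA95


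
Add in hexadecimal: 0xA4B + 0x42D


Align and add column by column (LSB to MSB, each column mod 16 with carry):
  0A4B
+ 042D
  ----
  col 0: B(11) + D(13) + 0 (carry in) = 24 → 8(8), carry out 1
  col 1: 4(4) + 2(2) + 1 (carry in) = 7 → 7(7), carry out 0
  col 2: A(10) + 4(4) + 0 (carry in) = 14 → E(14), carry out 0
  col 3: 0(0) + 0(0) + 0 (carry in) = 0 → 0(0), carry out 0
Reading digits MSB→LSB: 0E78
Strip leading zeros: E78
= 0xE78


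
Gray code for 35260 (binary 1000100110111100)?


Binary: 1000100110111100
Gray code: G = B XOR (B >> 1)
B >> 1 = 0100010011011110
1000100110111100 XOR 0100010011011110:
  1 XOR 0 = 1
  0 XOR 1 = 1
  0 XOR 0 = 0
  0 XOR 0 = 0
  1 XOR 0 = 1
  0 XOR 1 = 1
  0 XOR 0 = 0
  1 XOR 0 = 1
  1 XOR 1 = 0
  0 XOR 1 = 1
  1 XOR 0 = 1
  1 XOR 1 = 0
  1 XOR 1 = 0
  1 XOR 1 = 0
  0 XOR 1 = 1
  0 XOR 0 = 0
= 1100110101100010


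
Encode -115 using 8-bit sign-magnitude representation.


Sign bit: 1 (negative)
Magnitude: 115 = 1110011
= 11110011


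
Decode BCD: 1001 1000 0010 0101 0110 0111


Each 4-bit group → digit:
  1001 → 9
  1000 → 8
  0010 → 2
  0101 → 5
  0110 → 6
  0111 → 7
= 982567


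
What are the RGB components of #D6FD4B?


Hex: #D6FD4B
R = D6₁₆ = 214
G = FD₁₆ = 253
B = 4B₁₆ = 75
= RGB(214, 253, 75)


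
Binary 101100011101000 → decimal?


Positional values:
Bit 3: 1 × 2^3 = 8
Bit 5: 1 × 2^5 = 32
Bit 6: 1 × 2^6 = 64
Bit 7: 1 × 2^7 = 128
Bit 11: 1 × 2^11 = 2048
Bit 12: 1 × 2^12 = 4096
Bit 14: 1 × 2^14 = 16384
Sum = 8 + 32 + 64 + 128 + 2048 + 4096 + 16384
= 22760


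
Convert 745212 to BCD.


Each digit → 4-bit binary:
  7 → 0111
  4 → 0100
  5 → 0101
  2 → 0010
  1 → 0001
  2 → 0010
= 0111 0100 0101 0010 0001 0010


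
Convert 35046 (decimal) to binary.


Divide by 2 repeatedly:
35046 ÷ 2 = 17523 remainder 0
17523 ÷ 2 = 8761 remainder 1
8761 ÷ 2 = 4380 remainder 1
4380 ÷ 2 = 2190 remainder 0
2190 ÷ 2 = 1095 remainder 0
1095 ÷ 2 = 547 remainder 1
547 ÷ 2 = 273 remainder 1
273 ÷ 2 = 136 remainder 1
136 ÷ 2 = 68 remainder 0
68 ÷ 2 = 34 remainder 0
34 ÷ 2 = 17 remainder 0
17 ÷ 2 = 8 remainder 1
8 ÷ 2 = 4 remainder 0
4 ÷ 2 = 2 remainder 0
2 ÷ 2 = 1 remainder 0
1 ÷ 2 = 0 remainder 1
Reading remainders bottom-up:
= 1000100011100110


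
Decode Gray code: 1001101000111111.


Gray code: 1001101000111111
MSB stays the same: 1
Each subsequent bit = prev_binary XOR current_gray:
  B[1] = 1 XOR 0 = 1
  B[2] = 1 XOR 0 = 1
  B[3] = 1 XOR 1 = 0
  B[4] = 0 XOR 1 = 1
  B[5] = 1 XOR 0 = 1
  B[6] = 1 XOR 1 = 0
  B[7] = 0 XOR 0 = 0
  B[8] = 0 XOR 0 = 0
  B[9] = 0 XOR 0 = 0
  B[10] = 0 XOR 1 = 1
  B[11] = 1 XOR 1 = 0
  B[12] = 0 XOR 1 = 1
  B[13] = 1 XOR 1 = 0
  B[14] = 0 XOR 1 = 1
  B[15] = 1 XOR 1 = 0
= 1110110000101010 (60458 decimal)


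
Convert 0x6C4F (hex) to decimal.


Positional values:
Position 0: F × 16^0 = 15 × 1 = 15
Position 1: 4 × 16^1 = 4 × 16 = 64
Position 2: C × 16^2 = 12 × 256 = 3072
Position 3: 6 × 16^3 = 6 × 4096 = 24576
Sum = 15 + 64 + 3072 + 24576
= 27727


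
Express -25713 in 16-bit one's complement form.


Original: 0110010001110001
Invert all bits:
  bit 0: 0 → 1
  bit 1: 1 → 0
  bit 2: 1 → 0
  bit 3: 0 → 1
  bit 4: 0 → 1
  bit 5: 1 → 0
  bit 6: 0 → 1
  bit 7: 0 → 1
  bit 8: 0 → 1
  bit 9: 1 → 0
  bit 10: 1 → 0
  bit 11: 1 → 0
  bit 12: 0 → 1
  bit 13: 0 → 1
  bit 14: 0 → 1
  bit 15: 1 → 0
= 1001101110001110


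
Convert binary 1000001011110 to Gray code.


Binary: 1000001011110
Gray code: G = B XOR (B >> 1)
B >> 1 = 0100000101111
1000001011110 XOR 0100000101111:
  1 XOR 0 = 1
  0 XOR 1 = 1
  0 XOR 0 = 0
  0 XOR 0 = 0
  0 XOR 0 = 0
  0 XOR 0 = 0
  1 XOR 0 = 1
  0 XOR 1 = 1
  1 XOR 0 = 1
  1 XOR 1 = 0
  1 XOR 1 = 0
  1 XOR 1 = 0
  0 XOR 1 = 1
= 1100001110001


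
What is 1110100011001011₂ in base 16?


Group into 4-bit nibbles: 1110100011001011
  1110 = E
  1000 = 8
  1100 = C
  1011 = B
= 0xE8CB


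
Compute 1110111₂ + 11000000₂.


Align and add column by column (LSB to MSB, carry propagating):
  001110111
+ 011000000
  ---------
  col 0: 1 + 0 + 0 (carry in) = 1 → bit 1, carry out 0
  col 1: 1 + 0 + 0 (carry in) = 1 → bit 1, carry out 0
  col 2: 1 + 0 + 0 (carry in) = 1 → bit 1, carry out 0
  col 3: 0 + 0 + 0 (carry in) = 0 → bit 0, carry out 0
  col 4: 1 + 0 + 0 (carry in) = 1 → bit 1, carry out 0
  col 5: 1 + 0 + 0 (carry in) = 1 → bit 1, carry out 0
  col 6: 1 + 1 + 0 (carry in) = 2 → bit 0, carry out 1
  col 7: 0 + 1 + 1 (carry in) = 2 → bit 0, carry out 1
  col 8: 0 + 0 + 1 (carry in) = 1 → bit 1, carry out 0
Reading bits MSB→LSB: 100110111
Strip leading zeros: 100110111
= 100110111


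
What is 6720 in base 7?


Divide by 7 repeatedly:
6720 ÷ 7 = 960 remainder 0
960 ÷ 7 = 137 remainder 1
137 ÷ 7 = 19 remainder 4
19 ÷ 7 = 2 remainder 5
2 ÷ 7 = 0 remainder 2
Reading remainders bottom-up:
= 25410


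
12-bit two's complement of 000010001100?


Original: 000010001100
Step 1 - Invert all bits: 111101110011
Step 2 - Add 1: 111101110011 + 1
= 111101110100 (represents -140)


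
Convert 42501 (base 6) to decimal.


Positional values (base 6):
  1 × 6^0 = 1 × 1 = 1
  0 × 6^1 = 0 × 6 = 0
  5 × 6^2 = 5 × 36 = 180
  2 × 6^3 = 2 × 216 = 432
  4 × 6^4 = 4 × 1296 = 5184
Sum = 1 + 0 + 180 + 432 + 5184
= 5797


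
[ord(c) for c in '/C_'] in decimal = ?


String: '/C_'  (3 characters)
Per-character ASCII lookup:
  '/': special character: '/' = 47
  'C': uppercase starts at 65: 'C' = 65 + 2 = 67
  '_': special character: '_' = 95
= 47 67 95


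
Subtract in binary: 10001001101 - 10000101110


Align and subtract column by column (LSB to MSB, borrowing when needed):
  10001001101
- 10000101110
  -----------
  col 0: (1 - 0 borrow-in) - 0 → 1 - 0 = 1, borrow out 0
  col 1: (0 - 0 borrow-in) - 1 → borrow from next column: (0+2) - 1 = 1, borrow out 1
  col 2: (1 - 1 borrow-in) - 1 → borrow from next column: (0+2) - 1 = 1, borrow out 1
  col 3: (1 - 1 borrow-in) - 1 → borrow from next column: (0+2) - 1 = 1, borrow out 1
  col 4: (0 - 1 borrow-in) - 0 → borrow from next column: (-1+2) - 0 = 1, borrow out 1
  col 5: (0 - 1 borrow-in) - 1 → borrow from next column: (-1+2) - 1 = 0, borrow out 1
  col 6: (1 - 1 borrow-in) - 0 → 0 - 0 = 0, borrow out 0
  col 7: (0 - 0 borrow-in) - 0 → 0 - 0 = 0, borrow out 0
  col 8: (0 - 0 borrow-in) - 0 → 0 - 0 = 0, borrow out 0
  col 9: (0 - 0 borrow-in) - 0 → 0 - 0 = 0, borrow out 0
  col 10: (1 - 0 borrow-in) - 1 → 1 - 1 = 0, borrow out 0
Reading bits MSB→LSB: 00000011111
Strip leading zeros: 11111
= 11111


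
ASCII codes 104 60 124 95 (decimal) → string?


Codes (decimal): 104 60 124 95
Per-code ASCII lookup:
  104  (range 97-122: lowercase, 104 - 97 = 7) → 'h'
  60  (special character) → '<'
  124  (special character) → '|'
  95  (special character) → '_'
= 'h<|_'


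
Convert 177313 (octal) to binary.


Each octal digit → 3 binary bits:
  1 = 001
  7 = 111
  7 = 111
  3 = 011
  1 = 001
  3 = 011
Concatenate: 001 111 111 011 001 011
= 001111111011001011


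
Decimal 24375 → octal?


Divide by 8 repeatedly:
24375 ÷ 8 = 3046 remainder 7
3046 ÷ 8 = 380 remainder 6
380 ÷ 8 = 47 remainder 4
47 ÷ 8 = 5 remainder 7
5 ÷ 8 = 0 remainder 5
Reading remainders bottom-up:
= 0o57467


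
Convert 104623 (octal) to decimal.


Positional values:
Position 0: 3 × 8^0 = 3
Position 1: 2 × 8^1 = 16
Position 2: 6 × 8^2 = 384
Position 3: 4 × 8^3 = 2048
Position 4: 0 × 8^4 = 0
Position 5: 1 × 8^5 = 32768
Sum = 3 + 16 + 384 + 2048 + 0 + 32768
= 35219


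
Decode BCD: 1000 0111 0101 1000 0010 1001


Each 4-bit group → digit:
  1000 → 8
  0111 → 7
  0101 → 5
  1000 → 8
  0010 → 2
  1001 → 9
= 875829


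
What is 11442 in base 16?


Divide by 16 repeatedly:
11442 ÷ 16 = 715 remainder 2 (2)
715 ÷ 16 = 44 remainder 11 (B)
44 ÷ 16 = 2 remainder 12 (C)
2 ÷ 16 = 0 remainder 2 (2)
Reading remainders bottom-up:
= 0x2CB2


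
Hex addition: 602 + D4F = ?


Align and add column by column (LSB to MSB, each column mod 16 with carry):
  0602
+ 0D4F
  ----
  col 0: 2(2) + F(15) + 0 (carry in) = 17 → 1(1), carry out 1
  col 1: 0(0) + 4(4) + 1 (carry in) = 5 → 5(5), carry out 0
  col 2: 6(6) + D(13) + 0 (carry in) = 19 → 3(3), carry out 1
  col 3: 0(0) + 0(0) + 1 (carry in) = 1 → 1(1), carry out 0
Reading digits MSB→LSB: 1351
Strip leading zeros: 1351
= 0x1351


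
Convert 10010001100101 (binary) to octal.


Group into 3-bit groups: 010010001100101
  010 = 2
  010 = 2
  001 = 1
  100 = 4
  101 = 5
= 0o22145


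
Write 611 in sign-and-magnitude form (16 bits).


Sign bit: 0 (positive)
Magnitude: 611 = 000001001100011
= 0000001001100011


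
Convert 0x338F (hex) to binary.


Each hex digit → 4 binary bits:
  3 = 0011
  3 = 0011
  8 = 1000
  F = 1111
Concatenate: 0011 0011 1000 1111
= 0011001110001111


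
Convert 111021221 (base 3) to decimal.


Positional values (base 3):
  1 × 3^0 = 1 × 1 = 1
  2 × 3^1 = 2 × 3 = 6
  2 × 3^2 = 2 × 9 = 18
  1 × 3^3 = 1 × 27 = 27
  2 × 3^4 = 2 × 81 = 162
  0 × 3^5 = 0 × 243 = 0
  1 × 3^6 = 1 × 729 = 729
  1 × 3^7 = 1 × 2187 = 2187
  1 × 3^8 = 1 × 6561 = 6561
Sum = 1 + 6 + 18 + 27 + 162 + 0 + 729 + 2187 + 6561
= 9691


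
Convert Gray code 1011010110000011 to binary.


Gray code: 1011010110000011
MSB stays the same: 1
Each subsequent bit = prev_binary XOR current_gray:
  B[1] = 1 XOR 0 = 1
  B[2] = 1 XOR 1 = 0
  B[3] = 0 XOR 1 = 1
  B[4] = 1 XOR 0 = 1
  B[5] = 1 XOR 1 = 0
  B[6] = 0 XOR 0 = 0
  B[7] = 0 XOR 1 = 1
  B[8] = 1 XOR 1 = 0
  B[9] = 0 XOR 0 = 0
  B[10] = 0 XOR 0 = 0
  B[11] = 0 XOR 0 = 0
  B[12] = 0 XOR 0 = 0
  B[13] = 0 XOR 0 = 0
  B[14] = 0 XOR 1 = 1
  B[15] = 1 XOR 1 = 0
= 1101100100000010 (55554 decimal)


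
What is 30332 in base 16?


Divide by 16 repeatedly:
30332 ÷ 16 = 1895 remainder 12 (C)
1895 ÷ 16 = 118 remainder 7 (7)
118 ÷ 16 = 7 remainder 6 (6)
7 ÷ 16 = 0 remainder 7 (7)
Reading remainders bottom-up:
= 0x767C


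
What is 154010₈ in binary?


Each octal digit → 3 binary bits:
  1 = 001
  5 = 101
  4 = 100
  0 = 000
  1 = 001
  0 = 000
Concatenate: 001 101 100 000 001 000
= 001101100000001000


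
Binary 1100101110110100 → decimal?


Positional values:
Bit 2: 1 × 2^2 = 4
Bit 4: 1 × 2^4 = 16
Bit 5: 1 × 2^5 = 32
Bit 7: 1 × 2^7 = 128
Bit 8: 1 × 2^8 = 256
Bit 9: 1 × 2^9 = 512
Bit 11: 1 × 2^11 = 2048
Bit 14: 1 × 2^14 = 16384
Bit 15: 1 × 2^15 = 32768
Sum = 4 + 16 + 32 + 128 + 256 + 512 + 2048 + 16384 + 32768
= 52148


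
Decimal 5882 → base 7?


Divide by 7 repeatedly:
5882 ÷ 7 = 840 remainder 2
840 ÷ 7 = 120 remainder 0
120 ÷ 7 = 17 remainder 1
17 ÷ 7 = 2 remainder 3
2 ÷ 7 = 0 remainder 2
Reading remainders bottom-up:
= 23102


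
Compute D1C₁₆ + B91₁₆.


Align and add column by column (LSB to MSB, each column mod 16 with carry):
  0D1C
+ 0B91
  ----
  col 0: C(12) + 1(1) + 0 (carry in) = 13 → D(13), carry out 0
  col 1: 1(1) + 9(9) + 0 (carry in) = 10 → A(10), carry out 0
  col 2: D(13) + B(11) + 0 (carry in) = 24 → 8(8), carry out 1
  col 3: 0(0) + 0(0) + 1 (carry in) = 1 → 1(1), carry out 0
Reading digits MSB→LSB: 18AD
Strip leading zeros: 18AD
= 0x18AD


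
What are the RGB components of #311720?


Hex: #311720
R = 31₁₆ = 49
G = 17₁₆ = 23
B = 20₁₆ = 32
= RGB(49, 23, 32)


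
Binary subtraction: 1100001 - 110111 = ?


Align and subtract column by column (LSB to MSB, borrowing when needed):
  1100001
- 0110111
  -------
  col 0: (1 - 0 borrow-in) - 1 → 1 - 1 = 0, borrow out 0
  col 1: (0 - 0 borrow-in) - 1 → borrow from next column: (0+2) - 1 = 1, borrow out 1
  col 2: (0 - 1 borrow-in) - 1 → borrow from next column: (-1+2) - 1 = 0, borrow out 1
  col 3: (0 - 1 borrow-in) - 0 → borrow from next column: (-1+2) - 0 = 1, borrow out 1
  col 4: (0 - 1 borrow-in) - 1 → borrow from next column: (-1+2) - 1 = 0, borrow out 1
  col 5: (1 - 1 borrow-in) - 1 → borrow from next column: (0+2) - 1 = 1, borrow out 1
  col 6: (1 - 1 borrow-in) - 0 → 0 - 0 = 0, borrow out 0
Reading bits MSB→LSB: 0101010
Strip leading zeros: 101010
= 101010


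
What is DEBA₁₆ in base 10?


Positional values:
Position 0: A × 16^0 = 10 × 1 = 10
Position 1: B × 16^1 = 11 × 16 = 176
Position 2: E × 16^2 = 14 × 256 = 3584
Position 3: D × 16^3 = 13 × 4096 = 53248
Sum = 10 + 176 + 3584 + 53248
= 57018


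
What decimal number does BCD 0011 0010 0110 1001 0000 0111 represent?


Each 4-bit group → digit:
  0011 → 3
  0010 → 2
  0110 → 6
  1001 → 9
  0000 → 0
  0111 → 7
= 326907


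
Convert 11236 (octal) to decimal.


Positional values:
Position 0: 6 × 8^0 = 6
Position 1: 3 × 8^1 = 24
Position 2: 2 × 8^2 = 128
Position 3: 1 × 8^3 = 512
Position 4: 1 × 8^4 = 4096
Sum = 6 + 24 + 128 + 512 + 4096
= 4766


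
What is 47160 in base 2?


Divide by 2 repeatedly:
47160 ÷ 2 = 23580 remainder 0
23580 ÷ 2 = 11790 remainder 0
11790 ÷ 2 = 5895 remainder 0
5895 ÷ 2 = 2947 remainder 1
2947 ÷ 2 = 1473 remainder 1
1473 ÷ 2 = 736 remainder 1
736 ÷ 2 = 368 remainder 0
368 ÷ 2 = 184 remainder 0
184 ÷ 2 = 92 remainder 0
92 ÷ 2 = 46 remainder 0
46 ÷ 2 = 23 remainder 0
23 ÷ 2 = 11 remainder 1
11 ÷ 2 = 5 remainder 1
5 ÷ 2 = 2 remainder 1
2 ÷ 2 = 1 remainder 0
1 ÷ 2 = 0 remainder 1
Reading remainders bottom-up:
= 1011100000111000


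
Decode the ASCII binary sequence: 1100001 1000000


Codes (binary): 1100001 1000000
Per-code ASCII lookup:
  1100001 = 97  (range 97-122: lowercase, 97 - 97 = 0) → 'a'
  1000000 = 64  (special character) → '@'
= 'a@'


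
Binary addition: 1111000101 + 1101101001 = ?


Align and add column by column (LSB to MSB, carry propagating):
  01111000101
+ 01101101001
  -----------
  col 0: 1 + 1 + 0 (carry in) = 2 → bit 0, carry out 1
  col 1: 0 + 0 + 1 (carry in) = 1 → bit 1, carry out 0
  col 2: 1 + 0 + 0 (carry in) = 1 → bit 1, carry out 0
  col 3: 0 + 1 + 0 (carry in) = 1 → bit 1, carry out 0
  col 4: 0 + 0 + 0 (carry in) = 0 → bit 0, carry out 0
  col 5: 0 + 1 + 0 (carry in) = 1 → bit 1, carry out 0
  col 6: 1 + 1 + 0 (carry in) = 2 → bit 0, carry out 1
  col 7: 1 + 0 + 1 (carry in) = 2 → bit 0, carry out 1
  col 8: 1 + 1 + 1 (carry in) = 3 → bit 1, carry out 1
  col 9: 1 + 1 + 1 (carry in) = 3 → bit 1, carry out 1
  col 10: 0 + 0 + 1 (carry in) = 1 → bit 1, carry out 0
Reading bits MSB→LSB: 11100101110
Strip leading zeros: 11100101110
= 11100101110


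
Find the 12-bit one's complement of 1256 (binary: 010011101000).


Original: 010011101000
Invert all bits:
  bit 0: 0 → 1
  bit 1: 1 → 0
  bit 2: 0 → 1
  bit 3: 0 → 1
  bit 4: 1 → 0
  bit 5: 1 → 0
  bit 6: 1 → 0
  bit 7: 0 → 1
  bit 8: 1 → 0
  bit 9: 0 → 1
  bit 10: 0 → 1
  bit 11: 0 → 1
= 101100010111


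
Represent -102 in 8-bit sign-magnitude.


Sign bit: 1 (negative)
Magnitude: 102 = 1100110
= 11100110


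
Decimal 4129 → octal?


Divide by 8 repeatedly:
4129 ÷ 8 = 516 remainder 1
516 ÷ 8 = 64 remainder 4
64 ÷ 8 = 8 remainder 0
8 ÷ 8 = 1 remainder 0
1 ÷ 8 = 0 remainder 1
Reading remainders bottom-up:
= 0o10041


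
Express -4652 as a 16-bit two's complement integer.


Original: 0001001000101100
Step 1 - Invert all bits: 1110110111010011
Step 2 - Add 1: 1110110111010011 + 1
= 1110110111010100 (represents -4652)


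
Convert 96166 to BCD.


Each digit → 4-bit binary:
  9 → 1001
  6 → 0110
  1 → 0001
  6 → 0110
  6 → 0110
= 1001 0110 0001 0110 0110


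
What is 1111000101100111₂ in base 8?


Group into 3-bit groups: 001111000101100111
  001 = 1
  111 = 7
  000 = 0
  101 = 5
  100 = 4
  111 = 7
= 0o170547


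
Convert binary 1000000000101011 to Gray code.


Binary: 1000000000101011
Gray code: G = B XOR (B >> 1)
B >> 1 = 0100000000010101
1000000000101011 XOR 0100000000010101:
  1 XOR 0 = 1
  0 XOR 1 = 1
  0 XOR 0 = 0
  0 XOR 0 = 0
  0 XOR 0 = 0
  0 XOR 0 = 0
  0 XOR 0 = 0
  0 XOR 0 = 0
  0 XOR 0 = 0
  0 XOR 0 = 0
  1 XOR 0 = 1
  0 XOR 1 = 1
  1 XOR 0 = 1
  0 XOR 1 = 1
  1 XOR 0 = 1
  1 XOR 1 = 0
= 1100000000111110


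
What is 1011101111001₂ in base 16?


Group into 4-bit nibbles: 0001011101111001
  0001 = 1
  0111 = 7
  0111 = 7
  1001 = 9
= 0x1779


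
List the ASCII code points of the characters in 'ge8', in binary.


String: 'ge8'  (3 characters)
Per-character ASCII lookup:
  'g': lowercase starts at 97: 'g' = 97 + 6 = 103 → 1100111
  'e': lowercase starts at 97: 'e' = 97 + 4 = 101 → 1100101
  '8': digits start at 48: '8' = 48 + 8 = 56 → 111000
= 1100111 1100101 111000


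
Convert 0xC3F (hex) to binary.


Each hex digit → 4 binary bits:
  C = 1100
  3 = 0011
  F = 1111
Concatenate: 1100 0011 1111
= 110000111111


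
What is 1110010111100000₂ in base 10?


Positional values:
Bit 5: 1 × 2^5 = 32
Bit 6: 1 × 2^6 = 64
Bit 7: 1 × 2^7 = 128
Bit 8: 1 × 2^8 = 256
Bit 10: 1 × 2^10 = 1024
Bit 13: 1 × 2^13 = 8192
Bit 14: 1 × 2^14 = 16384
Bit 15: 1 × 2^15 = 32768
Sum = 32 + 64 + 128 + 256 + 1024 + 8192 + 16384 + 32768
= 58848


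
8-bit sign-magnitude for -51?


Sign bit: 1 (negative)
Magnitude: 51 = 0110011
= 10110011


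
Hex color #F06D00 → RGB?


Hex: #F06D00
R = F0₁₆ = 240
G = 6D₁₆ = 109
B = 00₁₆ = 0
= RGB(240, 109, 0)


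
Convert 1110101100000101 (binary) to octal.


Group into 3-bit groups: 001110101100000101
  001 = 1
  110 = 6
  101 = 5
  100 = 4
  000 = 0
  101 = 5
= 0o165405


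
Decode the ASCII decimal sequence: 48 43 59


Codes (decimal): 48 43 59
Per-code ASCII lookup:
  48  (range 48-57: digits, 48 - 48 = 0) → '0'
  43  (special character) → '+'
  59  (special character) → ';'
= '0+;'


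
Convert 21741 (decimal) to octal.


Divide by 8 repeatedly:
21741 ÷ 8 = 2717 remainder 5
2717 ÷ 8 = 339 remainder 5
339 ÷ 8 = 42 remainder 3
42 ÷ 8 = 5 remainder 2
5 ÷ 8 = 0 remainder 5
Reading remainders bottom-up:
= 0o52355


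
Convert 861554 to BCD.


Each digit → 4-bit binary:
  8 → 1000
  6 → 0110
  1 → 0001
  5 → 0101
  5 → 0101
  4 → 0100
= 1000 0110 0001 0101 0101 0100


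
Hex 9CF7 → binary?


Each hex digit → 4 binary bits:
  9 = 1001
  C = 1100
  F = 1111
  7 = 0111
Concatenate: 1001 1100 1111 0111
= 1001110011110111


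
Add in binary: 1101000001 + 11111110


Align and add column by column (LSB to MSB, carry propagating):
  01101000001
+ 00011111110
  -----------
  col 0: 1 + 0 + 0 (carry in) = 1 → bit 1, carry out 0
  col 1: 0 + 1 + 0 (carry in) = 1 → bit 1, carry out 0
  col 2: 0 + 1 + 0 (carry in) = 1 → bit 1, carry out 0
  col 3: 0 + 1 + 0 (carry in) = 1 → bit 1, carry out 0
  col 4: 0 + 1 + 0 (carry in) = 1 → bit 1, carry out 0
  col 5: 0 + 1 + 0 (carry in) = 1 → bit 1, carry out 0
  col 6: 1 + 1 + 0 (carry in) = 2 → bit 0, carry out 1
  col 7: 0 + 1 + 1 (carry in) = 2 → bit 0, carry out 1
  col 8: 1 + 0 + 1 (carry in) = 2 → bit 0, carry out 1
  col 9: 1 + 0 + 1 (carry in) = 2 → bit 0, carry out 1
  col 10: 0 + 0 + 1 (carry in) = 1 → bit 1, carry out 0
Reading bits MSB→LSB: 10000111111
Strip leading zeros: 10000111111
= 10000111111


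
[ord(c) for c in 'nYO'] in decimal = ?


String: 'nYO'  (3 characters)
Per-character ASCII lookup:
  'n': lowercase starts at 97: 'n' = 97 + 13 = 110
  'Y': uppercase starts at 65: 'Y' = 65 + 24 = 89
  'O': uppercase starts at 65: 'O' = 65 + 14 = 79
= 110 89 79


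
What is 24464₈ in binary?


Each octal digit → 3 binary bits:
  2 = 010
  4 = 100
  4 = 100
  6 = 110
  4 = 100
Concatenate: 010 100 100 110 100
= 010100100110100


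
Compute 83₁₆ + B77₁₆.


Align and add column by column (LSB to MSB, each column mod 16 with carry):
  0083
+ 0B77
  ----
  col 0: 3(3) + 7(7) + 0 (carry in) = 10 → A(10), carry out 0
  col 1: 8(8) + 7(7) + 0 (carry in) = 15 → F(15), carry out 0
  col 2: 0(0) + B(11) + 0 (carry in) = 11 → B(11), carry out 0
  col 3: 0(0) + 0(0) + 0 (carry in) = 0 → 0(0), carry out 0
Reading digits MSB→LSB: 0BFA
Strip leading zeros: BFA
= 0xBFA


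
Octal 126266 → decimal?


Positional values:
Position 0: 6 × 8^0 = 6
Position 1: 6 × 8^1 = 48
Position 2: 2 × 8^2 = 128
Position 3: 6 × 8^3 = 3072
Position 4: 2 × 8^4 = 8192
Position 5: 1 × 8^5 = 32768
Sum = 6 + 48 + 128 + 3072 + 8192 + 32768
= 44214
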